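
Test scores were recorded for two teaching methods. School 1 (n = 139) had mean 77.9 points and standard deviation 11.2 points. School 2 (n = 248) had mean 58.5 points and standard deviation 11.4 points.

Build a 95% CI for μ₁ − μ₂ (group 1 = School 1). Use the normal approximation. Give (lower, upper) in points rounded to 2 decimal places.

(17.06, 21.74)

SE₁ = s₁/√n₁ = 11.2/√139 = 0.9500; SE₂ = 11.4/√248 = 0.7239.
Independent samples, unequal variances: SE_diff = √(SE₁² + SE₂²) = √(0.9025 + 0.52403121) = 1.1944.
z* = 1.960, so margin of error = 1.960 × 1.1944 = 2.3410.
Difference in means = 77.9 − 58.5 = 19.4000.
19.4000 ± 2.3410 → (17.06, 21.74).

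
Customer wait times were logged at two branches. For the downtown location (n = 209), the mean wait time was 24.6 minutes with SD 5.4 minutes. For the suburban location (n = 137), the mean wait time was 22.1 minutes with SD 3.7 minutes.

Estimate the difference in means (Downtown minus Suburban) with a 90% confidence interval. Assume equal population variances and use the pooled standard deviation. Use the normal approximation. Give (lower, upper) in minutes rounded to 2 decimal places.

Pooled variance s_p² = [208·5.4² + 136·3.7²] / (209+137−2) = 23.0440, so s_p = 4.8004.
SE_diff = s_p·√(1/n₁ + 1/n₂) = 4.8004·√(1/209 + 1/137) = 0.5277.
z* = 1.645; margin = 1.645 × 0.5277 = 0.8681.
Difference = 24.6 − 22.1 = 2.5000.
2.5000 ± 0.8681 → (1.63, 3.37).

(1.63, 3.37)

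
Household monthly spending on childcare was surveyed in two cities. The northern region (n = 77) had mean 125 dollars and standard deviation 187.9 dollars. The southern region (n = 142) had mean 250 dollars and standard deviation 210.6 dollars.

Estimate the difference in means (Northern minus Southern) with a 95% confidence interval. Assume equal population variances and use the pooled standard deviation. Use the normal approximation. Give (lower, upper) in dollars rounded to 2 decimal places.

(-181.29, -68.71)

s_p = √[((n₁−1)s₁² + (n₂−1)s₂²)/(n₁+n₂−2)] = √[(76·187.9² + 141·210.6²)/217] = 202.9389.
SE = 202.9389·√(1/77 + 1/142) = 28.7209.
With z* = 1.960, margin = 1.960 × 28.7209 = 56.2930.
x̄₁ − x̄₂ = 125 − 250 = -125.0000; interval -125.0000 ± 56.2930 = (-181.29, -68.71).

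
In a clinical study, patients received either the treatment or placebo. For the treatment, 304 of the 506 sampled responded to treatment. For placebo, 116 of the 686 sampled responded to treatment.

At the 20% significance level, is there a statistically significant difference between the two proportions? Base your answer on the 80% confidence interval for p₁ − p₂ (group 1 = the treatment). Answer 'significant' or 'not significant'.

p̂₁ = 304/506 = 0.6008 and p̂₂ = 116/686 = 0.1691.
SE₁ = √(p̂₁(1−p̂₁)/n₁) = √(0.6008·0.3992/506) = 0.02177; SE₂ = √(0.1691·0.8309/686) = 0.01431.
Independent samples: SE of the difference = √(SE₁² + SE₂²) = √(0.0004739329 + 0.0002047761) = 0.02605.
z* for 80% confidence is 1.282, so the margin of error is 1.282 × 0.02605 = 0.03340.
Point estimate p̂₁ − p̂₂ = 0.6008 − 0.1691 = 0.4317.
0.4317 ± 0.03340 → (0.39830, 0.46510).
The interval (0.39830, 0.46510) does not contain 0, so the difference is significant.

significant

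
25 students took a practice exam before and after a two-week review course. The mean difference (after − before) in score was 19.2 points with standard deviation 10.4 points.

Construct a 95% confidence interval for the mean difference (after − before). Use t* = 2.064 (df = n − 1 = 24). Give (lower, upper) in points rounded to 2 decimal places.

This is a matched-pairs design, so SE = s_d/√n = 10.4/√25 = 2.0800.
Margin = 2.064 × 2.0800 = 4.2931; the interval is 19.2 ± 4.2931 = (14.91, 23.49).

(14.91, 23.49)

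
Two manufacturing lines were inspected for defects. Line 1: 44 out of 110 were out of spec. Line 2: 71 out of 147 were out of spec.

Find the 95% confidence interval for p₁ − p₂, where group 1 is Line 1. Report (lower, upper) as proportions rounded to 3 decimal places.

(-0.205, 0.039)

p̂₁ = 44/110 = 0.4000 and p̂₂ = 71/147 = 0.4830.
SE₁ = √(p̂₁(1−p̂₁)/n₁) = √(0.4000·0.6000/110) = 0.04671; SE₂ = √(0.4830·0.5170/147) = 0.04122.
Independent samples: SE of the difference = √(SE₁² + SE₂²) = √(0.0021818241 + 0.0016990884) = 0.06230.
z* for 95% confidence is 1.960, so the margin of error is 1.960 × 0.06230 = 0.12211.
Point estimate p̂₁ − p̂₂ = 0.4000 − 0.4830 = -0.0830.
-0.0830 ± 0.12211 → (-0.205, 0.039).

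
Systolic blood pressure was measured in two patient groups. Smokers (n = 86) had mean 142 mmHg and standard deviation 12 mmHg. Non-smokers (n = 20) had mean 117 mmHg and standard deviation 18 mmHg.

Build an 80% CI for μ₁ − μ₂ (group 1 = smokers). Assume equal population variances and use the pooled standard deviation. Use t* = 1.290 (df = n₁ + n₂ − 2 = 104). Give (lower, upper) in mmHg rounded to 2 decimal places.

Pooled variance s_p² = [85·12² + 19·18²] / (86+20−2) = 176.8846, so s_p = 13.2998.
SE_diff = s_p·√(1/n₁ + 1/n₂) = 13.2998·√(1/86 + 1/20) = 3.3017.
t* = 1.290; margin = 1.290 × 3.3017 = 4.2592.
Difference = 142 − 117 = 25.0000.
25.0000 ± 4.2592 → (20.74, 29.26).

(20.74, 29.26)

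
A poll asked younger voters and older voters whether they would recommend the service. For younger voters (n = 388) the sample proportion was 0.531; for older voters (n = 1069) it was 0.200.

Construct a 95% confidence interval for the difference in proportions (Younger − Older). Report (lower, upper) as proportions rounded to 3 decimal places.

(0.276, 0.386)

SE₁ = √(p̂₁(1−p̂₁)/n₁) = √(0.5310·0.4690/388) = 0.02533; SE₂ = √(0.2000·0.8000/1069) = 0.01223.
Independent samples: SE of the difference = √(SE₁² + SE₂²) = √(0.0006416089 + 0.0001495729) = 0.02813.
z* for 95% confidence is 1.960, so the margin of error is 1.960 × 0.02813 = 0.05513.
Point estimate p̂₁ − p̂₂ = 0.5310 − 0.2000 = 0.3310.
0.3310 ± 0.05513 → (0.276, 0.386).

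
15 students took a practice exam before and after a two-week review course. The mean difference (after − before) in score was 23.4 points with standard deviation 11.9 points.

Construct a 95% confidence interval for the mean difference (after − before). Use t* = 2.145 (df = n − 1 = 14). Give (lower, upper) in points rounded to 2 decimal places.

Paired design: SE = s_d/√n = 11.9/√15 = 3.0726.
t* = 2.145; margin of error = 2.145 × 3.0726 = 6.5907.
23.4 ± 6.5907 → (16.81, 29.99).

(16.81, 29.99)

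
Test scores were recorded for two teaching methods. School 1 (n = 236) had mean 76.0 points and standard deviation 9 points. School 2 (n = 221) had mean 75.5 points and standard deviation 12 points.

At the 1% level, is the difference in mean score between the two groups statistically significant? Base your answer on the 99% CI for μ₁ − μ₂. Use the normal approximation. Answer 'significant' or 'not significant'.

not significant

Per-group SEs: s₁/√n₁ = 9/√236 = 0.5859, s₂/√n₂ = 12/√221 = 0.8072.
Unpooled SE of the difference: √(0.34327881 + 0.65157184) = 0.9974.
Margin of error = z* · SE = 2.576 × 0.9974 = 2.5693.
x̄₁ − x̄₂ = 76.0 − 75.5 = 0.5000.
CI: 0.5000 ± 2.5693 = (-2.0693, 3.0693).
The interval (-2.0693, 3.0693) contains 0, so the difference is not significant.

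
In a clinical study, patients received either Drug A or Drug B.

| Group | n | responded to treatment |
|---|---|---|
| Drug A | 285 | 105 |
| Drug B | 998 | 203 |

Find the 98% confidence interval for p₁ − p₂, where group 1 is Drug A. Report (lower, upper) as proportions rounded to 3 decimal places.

(0.092, 0.238)

p̂₁ = 105/285 = 0.3684 and p̂₂ = 203/998 = 0.2034.
SE₁ = √(p̂₁(1−p̂₁)/n₁) = √(0.3684·0.6316/285) = 0.02857; SE₂ = √(0.2034·0.7966/998) = 0.01274.
Independent samples: SE of the difference = √(SE₁² + SE₂²) = √(0.0008162449 + 0.0001623076) = 0.03128.
z* for 98% confidence is 2.326, so the margin of error is 2.326 × 0.03128 = 0.07276.
Point estimate p̂₁ − p̂₂ = 0.3684 − 0.2034 = 0.1650.
0.1650 ± 0.07276 → (0.092, 0.238).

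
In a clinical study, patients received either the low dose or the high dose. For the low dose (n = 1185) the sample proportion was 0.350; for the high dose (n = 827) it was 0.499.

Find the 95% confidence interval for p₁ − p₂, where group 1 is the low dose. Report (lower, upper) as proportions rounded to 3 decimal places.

(-0.193, -0.105)

The two standard errors are √(0.3500×0.6500/1185) = 0.01386 and √(0.4990×0.5010/827) = 0.01739.
Because the samples are independent, SE_diff = √(0.01386² + 0.01739²) = 0.02224.
Using z* = 1.960 for 95%, ME = 1.960 × 0.02224 = 0.04359.
p̂₁ − p̂₂ = -0.1490; interval -0.1490 ± 0.04359 gives (-0.193, -0.105).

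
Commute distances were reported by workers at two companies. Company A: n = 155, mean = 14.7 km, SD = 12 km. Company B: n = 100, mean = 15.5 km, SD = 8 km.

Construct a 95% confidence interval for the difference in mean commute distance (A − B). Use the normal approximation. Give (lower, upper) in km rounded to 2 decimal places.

(-3.26, 1.66)

SE₁ = s₁/√n₁ = 12/√155 = 0.9639; SE₂ = 8/√100 = 0.8000.
Independent samples, unequal variances: SE_diff = √(SE₁² + SE₂²) = √(0.92910321 + 0.64) = 1.2526.
z* = 1.960, so margin of error = 1.960 × 1.2526 = 2.4551.
Difference in means = 14.7 − 15.5 = -0.8000.
-0.8000 ± 2.4551 → (-3.26, 1.66).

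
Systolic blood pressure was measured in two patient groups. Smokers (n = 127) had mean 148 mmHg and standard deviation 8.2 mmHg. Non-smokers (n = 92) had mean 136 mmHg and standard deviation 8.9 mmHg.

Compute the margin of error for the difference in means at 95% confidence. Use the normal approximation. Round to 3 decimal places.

2.311

SE₁ = s₁/√n₁ = 8.2/√127 = 0.7276; SE₂ = 8.9/√92 = 0.9279.
Independent samples, unequal variances: SE_diff = √(SE₁² + SE₂²) = √(0.52940176 + 0.86099841) = 1.1792.
z* = 1.960, so margin of error = 1.960 × 1.1792 = 2.3112.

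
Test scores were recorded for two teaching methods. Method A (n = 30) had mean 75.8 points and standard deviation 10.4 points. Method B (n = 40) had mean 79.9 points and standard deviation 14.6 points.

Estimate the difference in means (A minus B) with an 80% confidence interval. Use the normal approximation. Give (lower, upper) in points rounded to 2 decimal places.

Standard errors of each mean: 10.4/√30 = 1.8988 and 14.6/√40 = 2.3085.
SE(x̄₁ − x̄₂) = √(1.8988² + 2.3085²) = 2.9891 for independent samples with unequal variances.
With z* = 1.282, the margin is 1.282 × 2.9891 = 3.8320.
x̄₁ − x̄₂ = 75.8 − 79.9 = -4.1000; the interval is -4.1000 ± 3.8320 = (-7.93, -0.27).

(-7.93, -0.27)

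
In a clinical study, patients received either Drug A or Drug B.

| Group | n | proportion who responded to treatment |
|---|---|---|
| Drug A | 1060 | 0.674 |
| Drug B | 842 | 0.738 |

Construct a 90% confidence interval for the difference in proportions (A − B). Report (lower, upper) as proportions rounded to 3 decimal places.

Each SE is √(p̂(1−p̂)/n): √(0.6740·0.3260/1060) = 0.01440 and √(0.7380·0.2620/842) = 0.01515.
SE(p̂₁ − p̂₂) = √(SE₁² + SE₂²) = √(0.00020736 + 0.0002295225) = 0.02090, since the two samples are independent.
At 90% confidence z* = 1.645; margin = 1.645 × 0.02090 = 0.03438.
The difference is 0.6740 − 0.7380 = -0.0640, so the interval is -0.0640 ± 0.03438 = (-0.098, -0.030).

(-0.098, -0.030)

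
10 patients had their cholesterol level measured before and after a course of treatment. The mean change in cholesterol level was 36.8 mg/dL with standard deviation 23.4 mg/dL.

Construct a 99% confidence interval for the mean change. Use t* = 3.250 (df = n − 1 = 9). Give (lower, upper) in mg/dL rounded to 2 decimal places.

(12.75, 60.85)

Paired design: SE = s_d/√n = 23.4/√10 = 7.3997.
t* = 3.250; margin of error = 3.250 × 7.3997 = 24.0490.
36.8 ± 24.0490 → (12.75, 60.85).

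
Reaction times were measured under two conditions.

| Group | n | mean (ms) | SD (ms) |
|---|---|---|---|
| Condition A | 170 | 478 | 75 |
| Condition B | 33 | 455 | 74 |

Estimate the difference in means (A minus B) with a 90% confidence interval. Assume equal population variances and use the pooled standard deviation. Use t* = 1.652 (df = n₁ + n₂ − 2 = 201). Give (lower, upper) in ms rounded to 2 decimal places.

Pooled variance s_p² = [169·75² + 32·74²] / (170+33−2) = 5601.2786, so s_p = 74.8417.
SE_diff = s_p·√(1/n₁ + 1/n₂) = 74.8417·√(1/170 + 1/33) = 14.2367.
t* = 1.652; margin = 1.652 × 14.2367 = 23.5190.
Difference = 478 − 455 = 23.0000.
23.0000 ± 23.5190 → (-0.52, 46.52).

(-0.52, 46.52)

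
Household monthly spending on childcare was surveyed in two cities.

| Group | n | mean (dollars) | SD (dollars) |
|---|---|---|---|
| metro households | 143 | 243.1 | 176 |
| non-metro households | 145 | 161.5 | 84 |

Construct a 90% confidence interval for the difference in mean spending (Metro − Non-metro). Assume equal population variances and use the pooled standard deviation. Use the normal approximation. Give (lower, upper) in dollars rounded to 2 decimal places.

s_p = √[((n₁−1)s₁² + (n₂−1)s₂²)/(n₁+n₂−2)] = √[(142·176² + 144·84²)/286] = 137.5949.
SE = 137.5949·√(1/143 + 1/145) = 16.2161.
With z* = 1.645, margin = 1.645 × 16.2161 = 26.6755.
x̄₁ − x̄₂ = 243.1 − 161.5 = 81.6000; interval 81.6000 ± 26.6755 = (54.92, 108.28).

(54.92, 108.28)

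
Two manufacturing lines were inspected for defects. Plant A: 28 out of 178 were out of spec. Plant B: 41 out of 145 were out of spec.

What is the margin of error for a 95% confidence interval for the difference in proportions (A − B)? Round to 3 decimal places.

p̂₁ = 28/178 = 0.1573 and p̂₂ = 41/145 = 0.2828.
SE₁ = √(p̂₁(1−p̂₁)/n₁) = √(0.1573·0.8427/178) = 0.02729; SE₂ = √(0.2828·0.7172/145) = 0.03740.
Independent samples: SE of the difference = √(SE₁² + SE₂²) = √(0.0007447441 + 0.00139876) = 0.04630.
z* for 95% confidence is 1.960, so the margin of error is 1.960 × 0.04630 = 0.09075.

0.091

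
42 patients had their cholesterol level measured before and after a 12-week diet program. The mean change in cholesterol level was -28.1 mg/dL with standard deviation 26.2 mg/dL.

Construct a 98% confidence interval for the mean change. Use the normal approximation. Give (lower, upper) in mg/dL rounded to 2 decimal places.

(-37.50, -18.70)

Paired design: SE = s_d/√n = 26.2/√42 = 4.0427.
z* = 2.326; margin of error = 2.326 × 4.0427 = 9.4033.
-28.1 ± 9.4033 → (-37.50, -18.70).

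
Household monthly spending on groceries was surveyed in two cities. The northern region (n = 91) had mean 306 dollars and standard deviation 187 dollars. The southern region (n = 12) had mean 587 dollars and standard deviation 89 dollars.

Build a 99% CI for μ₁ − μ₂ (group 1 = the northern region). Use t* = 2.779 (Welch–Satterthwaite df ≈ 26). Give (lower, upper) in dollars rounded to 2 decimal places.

(-370.81, -191.19)

SE₁ = s₁/√n₁ = 187/√91 = 19.6029; SE₂ = 89/√12 = 25.6921.
Independent samples, unequal variances: SE_diff = √(SE₁² + SE₂²) = √(384.27368841 + 660.08400241) = 32.3165.
t* = 2.779, so margin of error = 2.779 × 32.3165 = 89.8076.
Difference in means = 306 − 587 = -281.0000.
-281.0000 ± 89.8076 → (-370.81, -191.19).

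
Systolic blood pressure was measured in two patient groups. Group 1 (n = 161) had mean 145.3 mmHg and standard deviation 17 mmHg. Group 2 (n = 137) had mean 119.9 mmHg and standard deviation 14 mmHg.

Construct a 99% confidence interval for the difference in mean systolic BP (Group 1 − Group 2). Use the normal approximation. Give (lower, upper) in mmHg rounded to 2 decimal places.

SE₁ = s₁/√n₁ = 17/√161 = 1.3398; SE₂ = 14/√137 = 1.1961.
Independent samples, unequal variances: SE_diff = √(SE₁² + SE₂²) = √(1.79506404 + 1.43065521) = 1.7960.
z* = 2.576, so margin of error = 2.576 × 1.7960 = 4.6265.
Difference in means = 145.3 − 119.9 = 25.4000.
25.4000 ± 4.6265 → (20.77, 30.03).

(20.77, 30.03)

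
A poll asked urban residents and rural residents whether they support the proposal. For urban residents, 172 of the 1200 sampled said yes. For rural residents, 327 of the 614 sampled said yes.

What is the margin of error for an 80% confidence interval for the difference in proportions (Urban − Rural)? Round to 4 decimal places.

p̂₁ = 172/1200 = 0.1433 and p̂₂ = 327/614 = 0.5326.
SE₁ = √(p̂₁(1−p̂₁)/n₁) = √(0.1433·0.8567/1200) = 0.01011; SE₂ = √(0.5326·0.4674/614) = 0.02014.
Independent samples: SE of the difference = √(SE₁² + SE₂²) = √(0.0001022121 + 0.0004056196) = 0.02254.
z* for 80% confidence is 1.282, so the margin of error is 1.282 × 0.02254 = 0.02890.

0.0289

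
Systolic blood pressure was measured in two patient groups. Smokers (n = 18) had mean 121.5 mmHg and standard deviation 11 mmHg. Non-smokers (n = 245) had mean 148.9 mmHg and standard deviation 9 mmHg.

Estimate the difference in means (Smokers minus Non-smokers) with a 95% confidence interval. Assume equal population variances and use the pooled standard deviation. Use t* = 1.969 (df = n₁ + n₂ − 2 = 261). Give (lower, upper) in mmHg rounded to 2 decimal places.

Pooled variance s_p² = [17·11² + 244·9²] / (18+245−2) = 83.6054, so s_p = 9.1436.
SE_diff = s_p·√(1/n₁ + 1/n₂) = 9.1436·√(1/18 + 1/245) = 2.2329.
t* = 1.969; margin = 1.969 × 2.2329 = 4.3966.
Difference = 121.5 − 148.9 = -27.4000.
-27.4000 ± 4.3966 → (-31.80, -23.00).

(-31.80, -23.00)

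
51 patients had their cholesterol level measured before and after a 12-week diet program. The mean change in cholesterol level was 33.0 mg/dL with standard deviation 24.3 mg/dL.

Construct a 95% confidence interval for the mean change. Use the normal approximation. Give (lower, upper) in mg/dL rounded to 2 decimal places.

(26.33, 39.67)

Paired design: SE = s_d/√n = 24.3/√51 = 3.4027.
z* = 1.960; margin of error = 1.960 × 3.4027 = 6.6693.
33.0 ± 6.6693 → (26.33, 39.67).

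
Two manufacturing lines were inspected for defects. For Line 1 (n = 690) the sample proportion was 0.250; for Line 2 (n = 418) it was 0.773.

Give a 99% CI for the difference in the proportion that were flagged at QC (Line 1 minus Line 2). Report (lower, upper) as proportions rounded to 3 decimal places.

SE₁ = √(p̂₁(1−p̂₁)/n₁) = √(0.2500·0.7500/690) = 0.01648; SE₂ = √(0.7730·0.2270/418) = 0.02049.
Independent samples: SE of the difference = √(SE₁² + SE₂²) = √(0.0002715904 + 0.0004198401) = 0.02630.
z* for 99% confidence is 2.576, so the margin of error is 2.576 × 0.02630 = 0.06775.
Point estimate p̂₁ − p̂₂ = 0.2500 − 0.7730 = -0.5230.
-0.5230 ± 0.06775 → (-0.591, -0.455).

(-0.591, -0.455)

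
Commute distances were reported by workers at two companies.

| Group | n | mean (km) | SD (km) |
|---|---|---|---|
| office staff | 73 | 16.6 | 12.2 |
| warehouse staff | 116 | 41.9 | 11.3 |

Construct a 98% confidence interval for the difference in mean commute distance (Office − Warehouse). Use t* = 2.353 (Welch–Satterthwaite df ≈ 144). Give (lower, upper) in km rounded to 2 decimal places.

Per-group SEs: s₁/√n₁ = 12.2/√73 = 1.4279, s₂/√n₂ = 11.3/√116 = 1.0492.
Unpooled SE of the difference: √(2.03889841 + 1.10082064) = 1.7719.
Margin of error = t* · SE = 2.353 × 1.7719 = 4.1693.
x̄₁ − x̄₂ = 16.6 − 41.9 = -25.3000.
CI: -25.3000 ± 4.1693 = (-29.47, -21.13).

(-29.47, -21.13)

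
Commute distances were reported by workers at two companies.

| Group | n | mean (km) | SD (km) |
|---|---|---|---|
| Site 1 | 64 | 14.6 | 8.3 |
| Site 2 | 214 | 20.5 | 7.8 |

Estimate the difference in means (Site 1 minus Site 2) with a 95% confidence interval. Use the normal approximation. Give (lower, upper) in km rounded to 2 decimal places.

SE₁ = s₁/√n₁ = 8.3/√64 = 1.0375; SE₂ = 7.8/√214 = 0.5332.
Independent samples, unequal variances: SE_diff = √(SE₁² + SE₂²) = √(1.07640625 + 0.28430224) = 1.1665.
z* = 1.960, so margin of error = 1.960 × 1.1665 = 2.2863.
Difference in means = 14.6 − 20.5 = -5.9000.
-5.9000 ± 2.2863 → (-8.19, -3.61).

(-8.19, -3.61)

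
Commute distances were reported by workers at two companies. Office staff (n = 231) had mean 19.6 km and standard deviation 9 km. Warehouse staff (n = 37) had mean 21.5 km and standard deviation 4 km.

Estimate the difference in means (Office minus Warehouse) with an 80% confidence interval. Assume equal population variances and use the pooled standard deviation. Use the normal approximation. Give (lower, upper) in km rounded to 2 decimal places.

s_p = √[((n₁−1)s₁² + (n₂−1)s₂²)/(n₁+n₂−2)] = √[(230·9² + 36·4²)/266] = 8.4972.
SE = 8.4972·√(1/231 + 1/37) = 1.5047.
With z* = 1.282, margin = 1.282 × 1.5047 = 1.9290.
x̄₁ − x̄₂ = 19.6 − 21.5 = -1.9000; interval -1.9000 ± 1.9290 = (-3.83, 0.03).

(-3.83, 0.03)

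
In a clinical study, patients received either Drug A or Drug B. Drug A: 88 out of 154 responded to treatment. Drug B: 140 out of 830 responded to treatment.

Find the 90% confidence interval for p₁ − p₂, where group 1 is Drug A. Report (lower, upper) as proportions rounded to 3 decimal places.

Sample proportions: 88/154 = 0.5714, 140/830 = 0.1687.
Each SE is √(p̂(1−p̂)/n): √(0.5714·0.4286/154) = 0.03988 and √(0.1687·0.8313/830) = 0.01300.
SE(p̂₁ − p̂₂) = √(SE₁² + SE₂²) = √(0.0015904144 + 0.000169) = 0.04195, since the two samples are independent.
At 90% confidence z* = 1.645; margin = 1.645 × 0.04195 = 0.06901.
The difference is 0.5714 − 0.1687 = 0.4027, so the interval is 0.4027 ± 0.06901 = (0.334, 0.472).

(0.334, 0.472)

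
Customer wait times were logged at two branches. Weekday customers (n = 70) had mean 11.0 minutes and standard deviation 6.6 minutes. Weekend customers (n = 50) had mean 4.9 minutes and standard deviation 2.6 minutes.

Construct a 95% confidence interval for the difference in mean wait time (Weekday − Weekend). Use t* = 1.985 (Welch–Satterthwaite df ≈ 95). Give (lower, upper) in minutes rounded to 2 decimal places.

SE₁ = s₁/√n₁ = 6.6/√70 = 0.7889; SE₂ = 2.6/√50 = 0.3677.
Independent samples, unequal variances: SE_diff = √(SE₁² + SE₂²) = √(0.62236321 + 0.13520329) = 0.8704.
t* = 1.985, so margin of error = 1.985 × 0.8704 = 1.7277.
Difference in means = 11.0 − 4.9 = 6.1000.
6.1000 ± 1.7277 → (4.37, 7.83).

(4.37, 7.83)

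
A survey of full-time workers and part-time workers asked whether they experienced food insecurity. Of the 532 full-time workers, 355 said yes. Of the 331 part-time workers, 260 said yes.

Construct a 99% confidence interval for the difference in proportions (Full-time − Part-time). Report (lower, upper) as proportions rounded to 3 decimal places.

(-0.197, -0.040)

p̂₁ = 355/532 = 0.6673 and p̂₂ = 260/331 = 0.7855.
SE₁ = √(p̂₁(1−p̂₁)/n₁) = √(0.6673·0.3327/532) = 0.02043; SE₂ = √(0.7855·0.2145/331) = 0.02256.
Independent samples: SE of the difference = √(SE₁² + SE₂²) = √(0.0004173849 + 0.0005089536) = 0.03044.
z* for 99% confidence is 2.576, so the margin of error is 2.576 × 0.03044 = 0.07841.
Point estimate p̂₁ − p̂₂ = 0.6673 − 0.7855 = -0.1182.
-0.1182 ± 0.07841 → (-0.197, -0.040).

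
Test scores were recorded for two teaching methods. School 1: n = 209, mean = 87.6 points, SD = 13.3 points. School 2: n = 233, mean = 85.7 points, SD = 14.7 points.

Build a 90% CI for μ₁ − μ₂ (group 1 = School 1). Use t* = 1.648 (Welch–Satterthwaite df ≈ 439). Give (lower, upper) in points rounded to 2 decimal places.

(-0.29, 4.09)

Per-group SEs: s₁/√n₁ = 13.3/√209 = 0.9200, s₂/√n₂ = 14.7/√233 = 0.9630.
Unpooled SE of the difference: √(0.8464 + 0.927369) = 1.3318.
Margin of error = t* · SE = 1.648 × 1.3318 = 2.1948.
x̄₁ − x̄₂ = 87.6 − 85.7 = 1.9000.
CI: 1.9000 ± 2.1948 = (-0.29, 4.09).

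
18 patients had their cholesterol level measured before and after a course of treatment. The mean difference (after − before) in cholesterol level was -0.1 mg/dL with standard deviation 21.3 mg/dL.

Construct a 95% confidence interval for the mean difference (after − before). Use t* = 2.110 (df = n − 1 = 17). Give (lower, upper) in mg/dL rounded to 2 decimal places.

(-10.69, 10.49)

This is a matched-pairs design, so SE = s_d/√n = 21.3/√18 = 5.0205.
Margin = 2.110 × 5.0205 = 10.5933; the interval is -0.1 ± 10.5933 = (-10.69, 10.49).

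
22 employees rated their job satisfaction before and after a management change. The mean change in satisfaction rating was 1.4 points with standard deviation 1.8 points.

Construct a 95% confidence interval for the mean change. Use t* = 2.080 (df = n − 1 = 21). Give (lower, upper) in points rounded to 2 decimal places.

(0.60, 2.20)

Paired design: SE = s_d/√n = 1.8/√22 = 0.3838.
t* = 2.080; margin of error = 2.080 × 0.3838 = 0.7983.
1.4 ± 0.7983 → (0.60, 2.20).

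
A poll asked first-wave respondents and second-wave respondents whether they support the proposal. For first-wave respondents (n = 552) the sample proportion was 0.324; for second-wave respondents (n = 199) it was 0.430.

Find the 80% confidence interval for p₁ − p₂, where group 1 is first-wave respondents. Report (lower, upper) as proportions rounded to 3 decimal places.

(-0.158, -0.054)

Each SE is √(p̂(1−p̂)/n): √(0.3240·0.6760/552) = 0.01992 and √(0.4300·0.5700/199) = 0.03509.
SE(p̂₁ − p̂₂) = √(SE₁² + SE₂²) = √(0.0003968064 + 0.0012313081) = 0.04035, since the two samples are independent.
At 80% confidence z* = 1.282; margin = 1.282 × 0.04035 = 0.05173.
The difference is 0.3240 − 0.4300 = -0.1060, so the interval is -0.1060 ± 0.05173 = (-0.158, -0.054).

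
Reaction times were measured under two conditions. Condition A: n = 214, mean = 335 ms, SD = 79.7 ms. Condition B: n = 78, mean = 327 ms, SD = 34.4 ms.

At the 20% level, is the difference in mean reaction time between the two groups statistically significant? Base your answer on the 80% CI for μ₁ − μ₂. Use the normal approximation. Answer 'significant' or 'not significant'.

Per-group SEs: s₁/√n₁ = 79.7/√214 = 5.4482, s₂/√n₂ = 34.4/√78 = 3.8950.
Unpooled SE of the difference: √(29.68288324 + 15.171025) = 6.6973.
Margin of error = z* · SE = 1.282 × 6.6973 = 8.5859.
x̄₁ − x̄₂ = 335 − 327 = 8.0000.
CI: 8.0000 ± 8.5859 = (-0.5859, 16.5859).
The interval (-0.5859, 16.5859) contains 0, so the difference is not significant.

not significant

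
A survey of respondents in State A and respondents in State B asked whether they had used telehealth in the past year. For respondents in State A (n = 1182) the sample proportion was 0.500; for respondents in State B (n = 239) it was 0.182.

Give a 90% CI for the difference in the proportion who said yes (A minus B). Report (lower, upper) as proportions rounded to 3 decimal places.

Each SE is √(p̂(1−p̂)/n): √(0.5000·0.5000/1182) = 0.01454 and √(0.1820·0.8180/239) = 0.02496.
SE(p̂₁ − p̂₂) = √(SE₁² + SE₂²) = √(0.0002114116 + 0.0006230016) = 0.02889, since the two samples are independent.
At 90% confidence z* = 1.645; margin = 1.645 × 0.02889 = 0.04752.
The difference is 0.5000 − 0.1820 = 0.3180, so the interval is 0.3180 ± 0.04752 = (0.270, 0.366).

(0.270, 0.366)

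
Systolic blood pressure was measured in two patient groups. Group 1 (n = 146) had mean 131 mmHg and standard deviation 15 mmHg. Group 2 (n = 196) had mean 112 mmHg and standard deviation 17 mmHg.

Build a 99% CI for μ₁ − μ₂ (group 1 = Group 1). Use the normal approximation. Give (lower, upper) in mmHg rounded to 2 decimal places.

(14.53, 23.47)

Standard errors of each mean: 15/√146 = 1.2414 and 17/√196 = 1.2143.
SE(x̄₁ − x̄₂) = √(1.2414² + 1.2143²) = 1.7365 for independent samples with unequal variances.
With z* = 2.576, the margin is 2.576 × 1.7365 = 4.4732.
x̄₁ − x̄₂ = 131 − 112 = 19.0000; the interval is 19.0000 ± 4.4732 = (14.53, 23.47).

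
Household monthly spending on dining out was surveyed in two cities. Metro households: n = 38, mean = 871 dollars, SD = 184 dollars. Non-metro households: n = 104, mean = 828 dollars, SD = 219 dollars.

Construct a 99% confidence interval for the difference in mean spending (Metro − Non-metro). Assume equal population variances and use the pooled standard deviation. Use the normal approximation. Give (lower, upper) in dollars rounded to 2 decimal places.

s_p = √[((n₁−1)s₁² + (n₂−1)s₂²)/(n₁+n₂−2)] = √[(37·184² + 103·219²)/140] = 210.3170.
SE = 210.3170·√(1/38 + 1/104) = 39.8667.
With z* = 2.576, margin = 2.576 × 39.8667 = 102.6966.
x̄₁ − x̄₂ = 871 − 828 = 43.0000; interval 43.0000 ± 102.6966 = (-59.70, 145.70).

(-59.70, 145.70)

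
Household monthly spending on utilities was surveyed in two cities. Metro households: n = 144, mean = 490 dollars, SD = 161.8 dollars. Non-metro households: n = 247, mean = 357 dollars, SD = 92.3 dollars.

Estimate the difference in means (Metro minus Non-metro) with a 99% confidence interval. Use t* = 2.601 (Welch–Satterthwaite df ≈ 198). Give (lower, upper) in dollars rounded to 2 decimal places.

SE₁ = s₁/√n₁ = 161.8/√144 = 13.4833; SE₂ = 92.3/√247 = 5.8729.
Independent samples, unequal variances: SE_diff = √(SE₁² + SE₂²) = √(181.79937889 + 34.49095441) = 14.7068.
t* = 2.601, so margin of error = 2.601 × 14.7068 = 38.2524.
Difference in means = 490 − 357 = 133.0000.
133.0000 ± 38.2524 → (94.75, 171.25).

(94.75, 171.25)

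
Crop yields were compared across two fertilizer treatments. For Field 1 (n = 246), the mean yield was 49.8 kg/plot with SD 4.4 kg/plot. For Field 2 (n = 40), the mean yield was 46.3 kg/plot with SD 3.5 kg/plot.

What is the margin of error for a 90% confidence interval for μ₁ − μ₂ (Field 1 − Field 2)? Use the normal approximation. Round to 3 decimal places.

Per-group SEs: s₁/√n₁ = 4.4/√246 = 0.2805, s₂/√n₂ = 3.5/√40 = 0.5534.
Unpooled SE of the difference: √(0.07868025 + 0.30625156) = 0.6204.
Margin of error = z* · SE = 1.645 × 0.6204 = 1.0206.

1.021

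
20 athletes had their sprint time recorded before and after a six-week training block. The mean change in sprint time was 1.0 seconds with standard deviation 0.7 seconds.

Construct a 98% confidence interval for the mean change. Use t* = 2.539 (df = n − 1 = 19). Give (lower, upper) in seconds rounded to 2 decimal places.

(0.60, 1.40)

Paired design: SE = s_d/√n = 0.7/√20 = 0.1565.
t* = 2.539; margin of error = 2.539 × 0.1565 = 0.3974.
1.0 ± 0.3974 → (0.60, 1.40).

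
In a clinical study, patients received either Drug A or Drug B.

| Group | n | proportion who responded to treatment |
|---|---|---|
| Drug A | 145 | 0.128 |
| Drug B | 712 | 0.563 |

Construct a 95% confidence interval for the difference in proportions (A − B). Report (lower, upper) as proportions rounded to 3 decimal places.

(-0.500, -0.370)

SE₁ = √(p̂₁(1−p̂₁)/n₁) = √(0.1280·0.8720/145) = 0.02774; SE₂ = √(0.5630·0.4370/712) = 0.01859.
Independent samples: SE of the difference = √(SE₁² + SE₂²) = √(0.0007695076 + 0.0003455881) = 0.03339.
z* for 95% confidence is 1.960, so the margin of error is 1.960 × 0.03339 = 0.06544.
Point estimate p̂₁ − p̂₂ = 0.1280 − 0.5630 = -0.4350.
-0.4350 ± 0.06544 → (-0.500, -0.370).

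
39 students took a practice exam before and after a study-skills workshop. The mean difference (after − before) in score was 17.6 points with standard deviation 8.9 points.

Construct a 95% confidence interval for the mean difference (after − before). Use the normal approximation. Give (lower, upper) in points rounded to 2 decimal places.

Paired design: SE = s_d/√n = 8.9/√39 = 1.4251.
z* = 1.960; margin of error = 1.960 × 1.4251 = 2.7932.
17.6 ± 2.7932 → (14.81, 20.39).

(14.81, 20.39)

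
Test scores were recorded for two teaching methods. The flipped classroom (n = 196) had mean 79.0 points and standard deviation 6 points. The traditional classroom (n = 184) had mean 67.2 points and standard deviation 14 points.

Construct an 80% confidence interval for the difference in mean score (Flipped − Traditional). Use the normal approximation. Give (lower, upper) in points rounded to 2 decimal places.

SE₁ = s₁/√n₁ = 6/√196 = 0.4286; SE₂ = 14/√184 = 1.0321.
Independent samples, unequal variances: SE_diff = √(SE₁² + SE₂²) = √(0.18369796 + 1.06523041) = 1.1176.
z* = 1.282, so margin of error = 1.282 × 1.1176 = 1.4328.
Difference in means = 79.0 − 67.2 = 11.8000.
11.8000 ± 1.4328 → (10.37, 13.23).

(10.37, 13.23)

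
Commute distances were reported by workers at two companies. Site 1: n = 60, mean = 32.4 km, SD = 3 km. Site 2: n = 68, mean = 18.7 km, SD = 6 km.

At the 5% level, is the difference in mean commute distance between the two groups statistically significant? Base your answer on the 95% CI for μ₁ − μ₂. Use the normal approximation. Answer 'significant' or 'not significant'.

Per-group SEs: s₁/√n₁ = 3/√60 = 0.3873, s₂/√n₂ = 6/√68 = 0.7276.
Unpooled SE of the difference: √(0.15000129 + 0.52940176) = 0.8243.
Margin of error = z* · SE = 1.960 × 0.8243 = 1.6156.
x̄₁ − x̄₂ = 32.4 − 18.7 = 13.7000.
CI: 13.7000 ± 1.6156 = (12.0844, 15.3156).
The interval (12.0844, 15.3156) does not contain 0, so the difference is significant.

significant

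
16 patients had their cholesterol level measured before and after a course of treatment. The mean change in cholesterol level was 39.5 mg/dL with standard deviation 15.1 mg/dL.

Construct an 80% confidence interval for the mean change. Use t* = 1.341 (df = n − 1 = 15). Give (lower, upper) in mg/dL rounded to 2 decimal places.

This is a matched-pairs design, so SE = s_d/√n = 15.1/√16 = 3.7750.
Margin = 1.341 × 3.7750 = 5.0623; the interval is 39.5 ± 5.0623 = (34.44, 44.56).

(34.44, 44.56)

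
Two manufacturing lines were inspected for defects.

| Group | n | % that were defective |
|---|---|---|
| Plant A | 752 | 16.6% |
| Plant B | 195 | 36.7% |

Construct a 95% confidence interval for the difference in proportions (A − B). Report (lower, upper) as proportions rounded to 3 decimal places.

Each SE is √(p̂(1−p̂)/n): √(0.1660·0.8340/752) = 0.01357 and √(0.3670·0.6330/195) = 0.03452.
SE(p̂₁ − p̂₂) = √(SE₁² + SE₂²) = √(0.0001841449 + 0.0011916304) = 0.03709, since the two samples are independent.
At 95% confidence z* = 1.960; margin = 1.960 × 0.03709 = 0.07270.
The difference is 0.1660 − 0.3670 = -0.2010, so the interval is -0.2010 ± 0.07270 = (-0.274, -0.128).

(-0.274, -0.128)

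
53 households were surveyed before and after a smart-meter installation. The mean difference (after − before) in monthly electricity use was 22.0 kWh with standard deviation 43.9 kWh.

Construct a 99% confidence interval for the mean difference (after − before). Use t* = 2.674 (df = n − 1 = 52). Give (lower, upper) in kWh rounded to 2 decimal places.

Paired design: SE = s_d/√n = 43.9/√53 = 6.0301.
t* = 2.674; margin of error = 2.674 × 6.0301 = 16.1245.
22.0 ± 16.1245 → (5.88, 38.12).

(5.88, 38.12)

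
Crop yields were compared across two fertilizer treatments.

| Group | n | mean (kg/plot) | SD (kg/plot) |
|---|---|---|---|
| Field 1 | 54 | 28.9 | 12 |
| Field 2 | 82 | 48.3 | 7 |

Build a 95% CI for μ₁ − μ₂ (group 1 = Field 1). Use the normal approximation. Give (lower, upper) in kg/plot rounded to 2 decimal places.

(-22.94, -15.86)

SE₁ = s₁/√n₁ = 12/√54 = 1.6330; SE₂ = 7/√82 = 0.7730.
Independent samples, unequal variances: SE_diff = √(SE₁² + SE₂²) = √(2.666689 + 0.597529) = 1.8067.
z* = 1.960, so margin of error = 1.960 × 1.8067 = 3.5411.
Difference in means = 28.9 − 48.3 = -19.4000.
-19.4000 ± 3.5411 → (-22.94, -15.86).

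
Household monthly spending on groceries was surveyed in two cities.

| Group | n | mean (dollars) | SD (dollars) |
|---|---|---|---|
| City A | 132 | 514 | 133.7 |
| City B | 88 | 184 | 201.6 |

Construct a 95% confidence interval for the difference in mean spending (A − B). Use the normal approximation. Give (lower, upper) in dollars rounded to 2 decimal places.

(282.10, 377.90)

SE₁ = s₁/√n₁ = 133.7/√132 = 11.6371; SE₂ = 201.6/√88 = 21.4906.
Independent samples, unequal variances: SE_diff = √(SE₁² + SE₂²) = √(135.42209641 + 461.84588836) = 24.4391.
z* = 1.960, so margin of error = 1.960 × 24.4391 = 47.9006.
Difference in means = 514 − 184 = 330.0000.
330.0000 ± 47.9006 → (282.10, 377.90).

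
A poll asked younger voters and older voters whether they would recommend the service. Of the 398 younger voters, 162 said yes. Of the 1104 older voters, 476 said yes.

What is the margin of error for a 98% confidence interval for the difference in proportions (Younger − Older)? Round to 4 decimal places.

0.0670

p̂₁ = 162/398 = 0.4070 and p̂₂ = 476/1104 = 0.4312.
SE₁ = √(p̂₁(1−p̂₁)/n₁) = √(0.4070·0.5930/398) = 0.02463; SE₂ = √(0.4312·0.5688/1104) = 0.01491.
Independent samples: SE of the difference = √(SE₁² + SE₂²) = √(0.0006066369 + 0.0002223081) = 0.02879.
z* for 98% confidence is 2.326, so the margin of error is 2.326 × 0.02879 = 0.06697.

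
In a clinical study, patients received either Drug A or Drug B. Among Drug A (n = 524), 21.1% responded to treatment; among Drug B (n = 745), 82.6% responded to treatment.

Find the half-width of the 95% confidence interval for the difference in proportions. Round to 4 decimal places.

0.0443

Each SE is √(p̂(1−p̂)/n): √(0.2110·0.7890/524) = 0.01782 and √(0.8260·0.1740/745) = 0.01389.
SE(p̂₁ − p̂₂) = √(SE₁² + SE₂²) = √(0.0003175524 + 0.0001929321) = 0.02259, since the two samples are independent.
At 95% confidence z* = 1.960; margin = 1.960 × 0.02259 = 0.04428.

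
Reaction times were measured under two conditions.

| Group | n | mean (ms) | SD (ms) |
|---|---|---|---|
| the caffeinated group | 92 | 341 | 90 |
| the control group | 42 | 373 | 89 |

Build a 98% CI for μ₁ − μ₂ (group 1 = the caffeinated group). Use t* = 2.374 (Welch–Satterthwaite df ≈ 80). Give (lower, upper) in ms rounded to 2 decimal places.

Per-group SEs: s₁/√n₁ = 90/√92 = 9.3831, s₂/√n₂ = 89/√42 = 13.7330.
Unpooled SE of the difference: √(88.04256561 + 188.595289) = 16.6324.
Margin of error = t* · SE = 2.374 × 16.6324 = 39.4853.
x̄₁ − x̄₂ = 341 − 373 = -32.0000.
CI: -32.0000 ± 39.4853 = (-71.49, 7.49).

(-71.49, 7.49)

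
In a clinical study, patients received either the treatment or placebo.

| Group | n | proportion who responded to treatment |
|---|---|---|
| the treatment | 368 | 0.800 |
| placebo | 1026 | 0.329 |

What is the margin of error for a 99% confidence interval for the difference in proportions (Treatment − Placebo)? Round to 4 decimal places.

0.0657

SE₁ = √(p̂₁(1−p̂₁)/n₁) = √(0.8000·0.2000/368) = 0.02085; SE₂ = √(0.3290·0.6710/1026) = 0.01467.
Independent samples: SE of the difference = √(SE₁² + SE₂²) = √(0.0004347225 + 0.0002152089) = 0.02549.
z* for 99% confidence is 2.576, so the margin of error is 2.576 × 0.02549 = 0.06566.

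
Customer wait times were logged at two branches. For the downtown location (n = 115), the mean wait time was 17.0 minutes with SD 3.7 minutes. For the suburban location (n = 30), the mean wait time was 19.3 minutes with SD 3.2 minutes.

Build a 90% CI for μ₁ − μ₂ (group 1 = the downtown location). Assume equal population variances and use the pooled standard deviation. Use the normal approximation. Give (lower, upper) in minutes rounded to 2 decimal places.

(-3.52, -1.08)

Pooled variance s_p² = [114·3.7² + 29·3.2²] / (115+30−2) = 12.9903, so s_p = 3.6042.
SE_diff = s_p·√(1/n₁ + 1/n₂) = 3.6042·√(1/115 + 1/30) = 0.7389.
z* = 1.645; margin = 1.645 × 0.7389 = 1.2155.
Difference = 17.0 − 19.3 = -2.3000.
-2.3000 ± 1.2155 → (-3.52, -1.08).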